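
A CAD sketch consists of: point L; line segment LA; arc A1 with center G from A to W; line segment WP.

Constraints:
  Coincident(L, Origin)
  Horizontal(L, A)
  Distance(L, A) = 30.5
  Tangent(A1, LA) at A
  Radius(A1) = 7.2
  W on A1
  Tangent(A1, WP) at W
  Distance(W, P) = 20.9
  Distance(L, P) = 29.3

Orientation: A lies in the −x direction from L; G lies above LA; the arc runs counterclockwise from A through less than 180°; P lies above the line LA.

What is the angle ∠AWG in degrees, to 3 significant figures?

55.2°

L is at the origin; L and A share the same y with |LA| = 30.5 and A on the −x side, so A = (-30.5, 0.00). The tangent condition forces GA to be normal to LA, so G = A + (0, 7.2) = (-30.5, 7.20). Since GW ⟂ WP (tangency), |GP| = √(7.2² + 20.9²) = 22.1 regardless of where W sits on A1. So P lies on both circle(L, 29.3) and circle(G, 22.1); the above-LA intersection is P = (-16.4, 24.3). W is the foot of the tangent from P: W = (-23.8, 4.68).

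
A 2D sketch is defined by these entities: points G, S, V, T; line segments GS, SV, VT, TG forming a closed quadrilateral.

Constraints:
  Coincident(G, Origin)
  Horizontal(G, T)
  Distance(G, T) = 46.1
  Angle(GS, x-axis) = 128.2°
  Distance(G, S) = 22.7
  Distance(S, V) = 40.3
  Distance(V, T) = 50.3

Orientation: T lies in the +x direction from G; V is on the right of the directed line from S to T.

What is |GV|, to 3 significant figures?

20.0

Checks: |SV| = 40.30 ✓; |VT| = 50.30 ✓.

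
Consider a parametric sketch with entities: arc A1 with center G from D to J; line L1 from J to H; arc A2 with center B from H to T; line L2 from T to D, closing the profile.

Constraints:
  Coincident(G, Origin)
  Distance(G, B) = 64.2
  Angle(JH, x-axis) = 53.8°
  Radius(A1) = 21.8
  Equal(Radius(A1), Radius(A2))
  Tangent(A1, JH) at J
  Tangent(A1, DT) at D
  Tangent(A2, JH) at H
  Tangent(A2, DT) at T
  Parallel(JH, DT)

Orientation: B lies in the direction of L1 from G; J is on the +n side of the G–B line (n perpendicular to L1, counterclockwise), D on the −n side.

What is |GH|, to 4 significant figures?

67.80

The slot axis is L1's direction at 53.8°, so u = (cos 53.8°, sin 53.8°) = (0.5906, 0.8070) and n = (−sin 53.8°, cos 53.8°) = (-0.8070, 0.5906). G is at the origin and B lies 64.2 along u from G, so B = 64.2·u = (37.92, 51.81). Tangency of A1 to both parallel lines with radius 21.8 puts J and D at G ± 21.8·n: J = (-17.59, 12.88), D = (17.59, -12.88). Equal radii place H and T the same way about B: H = B + 21.8·n = (20.33, 64.68), T = B − 21.8·n = (55.51, 38.93). Then |GH| = |H − G| = 67.80.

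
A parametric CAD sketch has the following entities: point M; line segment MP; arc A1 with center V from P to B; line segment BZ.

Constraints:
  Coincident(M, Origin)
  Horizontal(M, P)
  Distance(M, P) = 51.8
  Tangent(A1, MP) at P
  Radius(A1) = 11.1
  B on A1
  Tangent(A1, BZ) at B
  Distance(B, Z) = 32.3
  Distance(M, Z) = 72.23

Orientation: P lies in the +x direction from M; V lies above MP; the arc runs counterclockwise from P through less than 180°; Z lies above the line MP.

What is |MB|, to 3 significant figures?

64.1

Checks: |VB| = 11.10 ✓; ∠(VB, BZ) = 90.00° ✓; |BZ| = 32.30 ✓; |MZ| = 72.23 ✓.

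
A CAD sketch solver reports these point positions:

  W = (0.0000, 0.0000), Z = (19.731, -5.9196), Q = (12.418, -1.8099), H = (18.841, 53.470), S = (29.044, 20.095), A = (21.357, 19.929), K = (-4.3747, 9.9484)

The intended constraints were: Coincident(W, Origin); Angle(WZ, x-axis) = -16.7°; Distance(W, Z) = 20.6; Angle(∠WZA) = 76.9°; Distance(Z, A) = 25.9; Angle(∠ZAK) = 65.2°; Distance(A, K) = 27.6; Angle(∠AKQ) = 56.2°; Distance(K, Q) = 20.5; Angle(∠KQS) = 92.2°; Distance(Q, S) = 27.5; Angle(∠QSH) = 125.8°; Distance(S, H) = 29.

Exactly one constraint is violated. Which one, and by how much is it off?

Distance(S, H) = 29 — off by 5.90.

W = (0.00, 0.00) ✓; WZ at -16.70° ✓; |WZ| = 20.60 ✓; ∠WZA = 76.90° ✓; |ZA| = 25.90 ✓; ∠ZAK = 65.20° ✓; |AK| = 27.60 ✓; ∠AKQ = 56.20° ✓; |KQ| = 20.50 ✓; ∠KQS = 92.20° ✓; |QS| = 27.50 ✓; ∠QSH = 125.8° ✓; |SH| = 34.90 ✗.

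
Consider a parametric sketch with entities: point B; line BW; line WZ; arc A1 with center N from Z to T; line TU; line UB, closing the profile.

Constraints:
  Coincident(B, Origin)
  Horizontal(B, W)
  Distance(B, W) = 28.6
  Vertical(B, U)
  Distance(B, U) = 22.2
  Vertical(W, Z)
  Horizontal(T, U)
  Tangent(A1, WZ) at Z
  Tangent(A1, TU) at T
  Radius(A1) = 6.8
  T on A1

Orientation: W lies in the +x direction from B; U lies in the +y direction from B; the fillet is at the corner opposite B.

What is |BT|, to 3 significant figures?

31.1

B is at the origin; BW is horizontal with |BW| = 28.6 and W on the +x side, so W = (28.6, 0.00). BU is vertical with |BU| = 22.2 and U on the +y side, so U = (0.00, 22.2). The virtual corner opposite B is at (28.6, 22.2). Tangency of A1 to WZ means the radius NZ is perpendicular to WZ and tangency of A1 to TU means the radius NT is perpendicular to TU, with radius 6.8, so the center N sits 6.8 in from both sides at N = (21.8, 15.4). That places the tangent points at Z = (28.6, 15.4) on WZ and T = (21.8, 22.2) on TU. Then |BT| = |T − B| = 31.1.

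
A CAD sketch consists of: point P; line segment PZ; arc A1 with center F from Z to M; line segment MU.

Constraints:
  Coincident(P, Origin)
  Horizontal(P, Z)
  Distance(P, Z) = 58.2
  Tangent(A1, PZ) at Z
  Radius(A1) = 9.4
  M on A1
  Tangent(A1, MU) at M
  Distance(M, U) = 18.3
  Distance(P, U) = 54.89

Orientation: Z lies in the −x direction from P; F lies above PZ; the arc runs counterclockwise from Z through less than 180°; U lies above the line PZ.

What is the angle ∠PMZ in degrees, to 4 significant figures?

126.4°

Checks: |FM| = 9.400 ✓; ∠(FM, MU) = 90.00° ✓; |MU| = 18.30 ✓; |PU| = 54.89 ✓.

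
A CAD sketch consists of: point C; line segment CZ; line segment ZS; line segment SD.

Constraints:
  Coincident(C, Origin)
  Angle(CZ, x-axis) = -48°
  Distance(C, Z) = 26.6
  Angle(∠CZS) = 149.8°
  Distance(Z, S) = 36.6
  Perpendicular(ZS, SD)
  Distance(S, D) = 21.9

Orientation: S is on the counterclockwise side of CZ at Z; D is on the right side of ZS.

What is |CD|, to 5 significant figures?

69.251

C is at the origin; CZ runs at -48.0° with length 26.6, so Z = 26.6·(cos -48.0°, sin -48.0°) = (17.799, -19.768). ∠CZS = 149.8°, so ZS runs at -48.0° + (180° − 149.8°) = -17.800° from the x-axis; with |ZS| = 36.6, S = Z + 36.6·(cos -17.800°, sin -17.800°) = (52.647, -30.956). ZS is perpendicular to SD; with |SD| = 21.9 on the right of ZS, D = S + 21.9·(-0.30570, -0.95213) = (45.952, -51.808). Then |CD| = |D − C| = 69.251.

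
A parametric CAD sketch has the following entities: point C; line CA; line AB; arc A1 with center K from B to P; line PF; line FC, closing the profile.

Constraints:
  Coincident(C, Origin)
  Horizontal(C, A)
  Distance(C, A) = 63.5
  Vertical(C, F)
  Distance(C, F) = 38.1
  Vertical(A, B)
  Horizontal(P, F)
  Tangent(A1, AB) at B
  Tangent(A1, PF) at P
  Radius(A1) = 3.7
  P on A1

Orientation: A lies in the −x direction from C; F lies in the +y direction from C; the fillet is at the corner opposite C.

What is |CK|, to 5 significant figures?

68.988

C is at the origin; C and A share the same y with |CA| = 63.5 and A on the −x side, so A = (-63.500, 0.0000). C and F share the same x with |CF| = 38.1 and F on the +y side, so F = (0.0000, 38.100). The virtual corner opposite C is at (-63.500, 38.100). The tangent condition forces KB to be normal to AB and the tangent condition forces KP to be normal to PF, with radius 3.7, so the center K sits 3.7 in from both sides at K = (-59.800, 34.400). Then |CK| = |K − C| = 68.988.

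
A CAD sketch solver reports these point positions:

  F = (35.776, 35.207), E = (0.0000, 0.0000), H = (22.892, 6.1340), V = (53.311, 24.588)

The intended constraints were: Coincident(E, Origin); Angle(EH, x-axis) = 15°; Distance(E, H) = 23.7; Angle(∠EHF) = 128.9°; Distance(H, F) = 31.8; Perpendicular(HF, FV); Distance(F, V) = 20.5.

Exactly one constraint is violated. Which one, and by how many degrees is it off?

Perpendicular(HF, FV) — off by 7.30°.

E = (0.00, 0.00) ✓; EH at 15.00° ✓; |EH| = 23.70 ✓; ∠EHF = 128.9° ✓; |HF| = 31.80 ✓; ∠(HF, FV) = 97.30° ✗; |FV| = 20.50 ✓.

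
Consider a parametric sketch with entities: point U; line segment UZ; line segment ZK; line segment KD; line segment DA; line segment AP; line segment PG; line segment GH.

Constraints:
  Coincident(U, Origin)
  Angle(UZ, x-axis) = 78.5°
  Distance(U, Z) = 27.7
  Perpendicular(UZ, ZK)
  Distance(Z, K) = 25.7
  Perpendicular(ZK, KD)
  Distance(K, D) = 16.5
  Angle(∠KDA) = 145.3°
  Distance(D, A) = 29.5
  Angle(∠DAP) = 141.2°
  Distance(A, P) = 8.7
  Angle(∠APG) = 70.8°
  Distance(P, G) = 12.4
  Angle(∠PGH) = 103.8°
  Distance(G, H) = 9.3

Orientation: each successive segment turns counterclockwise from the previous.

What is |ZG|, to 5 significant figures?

30.859

U is at the origin; UZ runs at 78.5° with length 27.7, so Z = (5.5225, 27.144). UZ ⟂ ZK, so ZK runs at 168.50°; with |ZK| = 25.7, K = (-19.662, 32.268). ZK ⟂ KD, so KD runs at -101.50°; with |KD| = 16.5, D = (-22.951, 16.099). ∠KDA = 145.3° gives DA at -66.800° from the x-axis; with |DA| = 29.5, A = (-11.330, -11.016). ∠DAP = 141.2° gives AP at -28.000° from the x-axis; with |AP| = 8.7, P = (-3.6482, -15.100). ∠APG = 70.8° gives PG at 81.200° from the x-axis; with |PG| = 12.4, G = (-1.7512, -2.8460). Then |ZG| = |G − Z| = 30.859.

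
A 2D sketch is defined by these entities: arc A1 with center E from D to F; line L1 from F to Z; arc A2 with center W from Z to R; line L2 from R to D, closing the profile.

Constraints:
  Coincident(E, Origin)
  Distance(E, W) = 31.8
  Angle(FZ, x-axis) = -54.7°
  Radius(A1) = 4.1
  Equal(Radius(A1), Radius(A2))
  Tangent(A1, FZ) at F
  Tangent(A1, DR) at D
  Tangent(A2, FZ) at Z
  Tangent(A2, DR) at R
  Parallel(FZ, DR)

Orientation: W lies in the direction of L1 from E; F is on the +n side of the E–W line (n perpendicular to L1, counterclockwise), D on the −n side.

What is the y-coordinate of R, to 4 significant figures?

-28.32

Tangency of A1 to both parallel lines with radius 4.1 puts F and D at E ± 4.1·n: F = (3.346, 2.369), D = (-3.346, -2.369). Equal radii place Z and R the same way about W: Z = W + 4.1·n = (21.72, -23.58), R = W − 4.1·n = (15.03, -28.32). So R.y = -28.32.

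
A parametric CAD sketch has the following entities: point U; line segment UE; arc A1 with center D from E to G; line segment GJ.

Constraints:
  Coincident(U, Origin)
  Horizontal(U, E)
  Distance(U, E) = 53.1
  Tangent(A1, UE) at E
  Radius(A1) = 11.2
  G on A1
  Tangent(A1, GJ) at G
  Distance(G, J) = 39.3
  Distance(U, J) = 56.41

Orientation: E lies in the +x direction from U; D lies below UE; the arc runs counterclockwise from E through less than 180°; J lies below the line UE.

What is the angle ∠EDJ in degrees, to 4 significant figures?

149.2°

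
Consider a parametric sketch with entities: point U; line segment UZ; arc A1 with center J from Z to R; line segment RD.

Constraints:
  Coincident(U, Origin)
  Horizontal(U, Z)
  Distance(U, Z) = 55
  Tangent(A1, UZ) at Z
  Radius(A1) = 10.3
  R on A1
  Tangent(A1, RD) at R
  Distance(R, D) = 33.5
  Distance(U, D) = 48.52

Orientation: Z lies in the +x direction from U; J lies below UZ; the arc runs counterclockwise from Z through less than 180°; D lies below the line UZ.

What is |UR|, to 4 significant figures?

46.01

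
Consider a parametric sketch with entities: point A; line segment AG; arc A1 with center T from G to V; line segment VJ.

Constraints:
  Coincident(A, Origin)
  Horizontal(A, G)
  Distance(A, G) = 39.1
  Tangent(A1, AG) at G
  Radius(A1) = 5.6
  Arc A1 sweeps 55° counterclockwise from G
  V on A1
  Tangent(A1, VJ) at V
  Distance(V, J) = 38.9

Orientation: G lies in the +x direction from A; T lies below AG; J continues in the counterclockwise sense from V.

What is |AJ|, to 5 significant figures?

36.361

On A1, G sits at bearing 90° from T; a 55° counterclockwise sweep puts V at bearing 145°, so V = T + 5.6·(cos 145°, sin 145°) = (34.513, -2.3880). Since A1 is tangent to VJ there, TV ⟂ VJ, so VJ runs along (−sin 145°, cos 145°); with |VJ| = 38.9, J = (12.201, -34.253). Then |AJ| = |J − A| = 36.361.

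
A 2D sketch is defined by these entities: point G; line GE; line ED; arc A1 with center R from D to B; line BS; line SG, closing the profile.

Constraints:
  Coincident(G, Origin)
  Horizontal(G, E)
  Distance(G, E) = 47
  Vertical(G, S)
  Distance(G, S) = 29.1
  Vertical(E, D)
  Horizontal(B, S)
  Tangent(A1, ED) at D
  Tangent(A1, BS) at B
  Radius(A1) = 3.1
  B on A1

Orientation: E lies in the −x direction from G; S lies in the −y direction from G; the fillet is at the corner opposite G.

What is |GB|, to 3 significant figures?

52.7

The virtual corner opposite G is at (-47.0, -29.1). The tangent condition forces RD to be normal to ED and A1 meets BS tangentially, so RB is at right angles to BS, with radius 3.1, so the center R sits 3.1 in from both sides at R = (-43.9, -26.0). That places the tangent points at D = (-47.0, -26.0) on ED and B = (-43.9, -29.1) on BS. Then |GB| = |B − G| = 52.7.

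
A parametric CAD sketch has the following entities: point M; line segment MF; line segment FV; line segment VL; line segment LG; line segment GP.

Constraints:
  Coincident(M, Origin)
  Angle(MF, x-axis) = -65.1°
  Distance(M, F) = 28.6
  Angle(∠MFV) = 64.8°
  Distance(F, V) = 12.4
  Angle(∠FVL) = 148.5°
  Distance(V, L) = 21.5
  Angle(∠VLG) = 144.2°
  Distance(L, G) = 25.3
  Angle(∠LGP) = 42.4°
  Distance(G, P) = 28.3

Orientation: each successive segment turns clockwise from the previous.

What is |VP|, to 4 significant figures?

22.79

M is at the origin; MF runs at -65.1° with length 28.6, so F = (12.04, -25.94). ∠MFV = 64.8° gives FV at 179.7° from the x-axis; with |FV| = 12.4, V = (-0.3582, -25.88). ∠FVL = 148.5° gives VL at 148.2° from the x-axis; with |VL| = 21.5, L = (-18.63, -14.55). ∠VLG = 144.2° gives LG at 112.4° from the x-axis; with |LG| = 25.3, G = (-28.27, 8.844). ∠LGP = 42.4° gives GP at -25.20° from the x-axis; with |GP| = 28.3, P = (-2.665, -3.206). Then |VP| = |P − V| = 22.79.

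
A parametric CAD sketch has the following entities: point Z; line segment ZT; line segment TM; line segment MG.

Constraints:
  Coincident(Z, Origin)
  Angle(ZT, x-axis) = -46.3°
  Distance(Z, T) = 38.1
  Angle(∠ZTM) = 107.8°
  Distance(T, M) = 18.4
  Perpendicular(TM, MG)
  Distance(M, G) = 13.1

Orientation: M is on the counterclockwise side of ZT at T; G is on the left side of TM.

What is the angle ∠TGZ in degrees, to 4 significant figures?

73.09°

∠ZTM = 107.8°, so TM runs at -46.3° + (180° − 107.8°) = 25.90° from the x-axis; with |TM| = 18.4, M = T + 18.4·(cos 25.90°, sin 25.90°) = (42.87, -19.51). The perpendicularity gives MG at right angles to TM; with |MG| = 13.1 on the left of TM, G = M + 13.1·(-0.4368, 0.8996) = (37.15, -7.724). Then cos ∠TGZ = GT·GZ / (|GT||GZ|), giving 73.09°.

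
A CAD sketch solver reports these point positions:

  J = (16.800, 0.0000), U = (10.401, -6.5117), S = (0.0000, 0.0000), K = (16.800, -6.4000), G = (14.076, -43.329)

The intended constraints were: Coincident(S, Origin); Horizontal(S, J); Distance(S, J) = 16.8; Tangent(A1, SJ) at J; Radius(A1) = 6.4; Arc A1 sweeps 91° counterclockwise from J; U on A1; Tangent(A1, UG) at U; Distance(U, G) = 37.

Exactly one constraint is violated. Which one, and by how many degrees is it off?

Tangent(A1, UG) at U — off by 4.70°.

S = (0.00, 0.00) ✓; S.y = 0.00, J.y = 0.00 ✓; |SJ| = 16.80 ✓; ∠(KJ, JS) = 90.00° ✓; |KJ| = 6.400 ✓; bearing(K→U) − bearing(K→J) = 91.00° ✓; |KU| = 6.400 ✓; ∠(KU, UG) = 85.30° ✗; |UG| = 37.00 ✓.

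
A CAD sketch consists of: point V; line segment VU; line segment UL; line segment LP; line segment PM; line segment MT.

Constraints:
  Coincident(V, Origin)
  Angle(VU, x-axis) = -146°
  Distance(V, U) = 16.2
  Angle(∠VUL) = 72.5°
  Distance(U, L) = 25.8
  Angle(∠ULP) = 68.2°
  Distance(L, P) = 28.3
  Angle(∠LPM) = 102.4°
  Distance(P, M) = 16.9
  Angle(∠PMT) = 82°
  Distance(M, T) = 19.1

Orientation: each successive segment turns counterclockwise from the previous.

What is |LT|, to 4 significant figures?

22.11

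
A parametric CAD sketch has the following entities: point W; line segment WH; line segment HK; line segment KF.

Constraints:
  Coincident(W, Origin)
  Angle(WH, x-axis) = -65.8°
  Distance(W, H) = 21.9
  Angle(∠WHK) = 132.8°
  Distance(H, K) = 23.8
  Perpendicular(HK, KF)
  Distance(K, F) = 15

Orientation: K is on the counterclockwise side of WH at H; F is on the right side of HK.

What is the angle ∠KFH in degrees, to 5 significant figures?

57.779°

∠WHK = 132.8°, so HK runs at -65.8° + (180° − 132.8°) = -18.600° from the x-axis; with |HK| = 23.8, K = H + 23.8·(cos -18.600°, sin -18.600°) = (31.534, -27.567). HK ⟂ KF; with |KF| = 15.0 on the right of HK, F = K + 15.0·(-0.31896, -0.94777) = (26.750, -41.783). Then cos ∠KFH = FK·FH / (|FK||FH|), giving 57.779°.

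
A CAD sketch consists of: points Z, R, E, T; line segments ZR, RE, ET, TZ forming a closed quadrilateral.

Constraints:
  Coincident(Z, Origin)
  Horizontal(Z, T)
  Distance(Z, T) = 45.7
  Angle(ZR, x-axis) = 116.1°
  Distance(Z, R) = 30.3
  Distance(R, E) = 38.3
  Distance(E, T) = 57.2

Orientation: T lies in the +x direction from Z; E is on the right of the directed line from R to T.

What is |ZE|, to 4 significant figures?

15.15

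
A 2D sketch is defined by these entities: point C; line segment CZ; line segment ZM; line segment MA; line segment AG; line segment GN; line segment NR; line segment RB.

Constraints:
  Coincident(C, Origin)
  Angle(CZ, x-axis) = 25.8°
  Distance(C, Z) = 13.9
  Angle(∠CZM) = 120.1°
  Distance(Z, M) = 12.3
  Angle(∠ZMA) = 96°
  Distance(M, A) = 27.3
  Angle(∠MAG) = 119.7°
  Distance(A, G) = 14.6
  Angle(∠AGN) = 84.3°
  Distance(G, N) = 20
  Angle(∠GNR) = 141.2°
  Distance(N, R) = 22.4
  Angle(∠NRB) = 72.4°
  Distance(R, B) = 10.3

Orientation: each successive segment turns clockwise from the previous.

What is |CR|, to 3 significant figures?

16.2

C is at the origin; CZ runs at 25.8° with length 13.9, so Z = (12.5, 6.05). ∠CZM = 120.1° gives ZM at -34.1° from the x-axis; with |ZM| = 12.3, M = (22.7, -0.846). ∠ZMA = 96.0° gives MA at -118° from the x-axis; with |MA| = 27.3, A = (9.84, -24.9). ∠MAG = 119.7° gives AG at -178° from the x-axis; with |AG| = 14.6, G = (-4.75, -25.3). ∠AGN = 84.3° gives GN at 85.9° from the x-axis; with |GN| = 20.0, N = (-3.32, -5.39). ∠GNR = 141.2° gives NR at 47.1° from the x-axis; with |NR| = 22.4, R = (11.9, 11.0). Then |CR| = |R − C| = 16.2.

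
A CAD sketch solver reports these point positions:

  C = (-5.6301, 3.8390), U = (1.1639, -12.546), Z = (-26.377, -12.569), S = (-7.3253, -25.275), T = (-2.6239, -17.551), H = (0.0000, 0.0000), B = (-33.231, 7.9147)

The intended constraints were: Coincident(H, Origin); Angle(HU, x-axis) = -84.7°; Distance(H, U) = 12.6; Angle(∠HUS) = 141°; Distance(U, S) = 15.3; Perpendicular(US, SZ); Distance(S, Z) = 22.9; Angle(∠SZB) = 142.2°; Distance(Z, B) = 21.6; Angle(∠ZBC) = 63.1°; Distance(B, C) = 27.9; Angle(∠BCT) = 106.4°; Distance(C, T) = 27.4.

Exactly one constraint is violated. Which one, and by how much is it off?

Distance(C, T) = 27.4 — off by 5.80.

H = (0.00, 0.00) ✓; HU at -84.70° ✓; |HU| = 12.60 ✓; ∠HUS = 141.0° ✓; |US| = 15.30 ✓; ∠(US, SZ) = 90.00° ✓; |SZ| = 22.90 ✓; ∠SZB = 142.2° ✓; |ZB| = 21.60 ✓; ∠ZBC = 63.10° ✓; |BC| = 27.90 ✓; ∠BCT = 106.4° ✓; |CT| = 21.60 ✗.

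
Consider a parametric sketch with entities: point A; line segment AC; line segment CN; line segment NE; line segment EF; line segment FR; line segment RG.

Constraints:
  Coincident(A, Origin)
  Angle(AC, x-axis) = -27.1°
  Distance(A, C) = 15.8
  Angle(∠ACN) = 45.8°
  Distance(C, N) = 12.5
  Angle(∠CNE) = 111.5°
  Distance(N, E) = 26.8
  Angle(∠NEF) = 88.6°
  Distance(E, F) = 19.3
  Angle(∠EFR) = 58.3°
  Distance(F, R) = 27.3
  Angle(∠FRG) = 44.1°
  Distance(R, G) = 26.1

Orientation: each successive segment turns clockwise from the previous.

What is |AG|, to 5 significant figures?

20.044

A is at the origin; AC runs at -27.1° with length 15.8, so C = (14.065, -7.1976). ∠ACN = 45.8° gives CN at -161.30° from the x-axis; with |CN| = 12.5, N = (2.2252, -11.205). ∠CNE = 111.5° gives NE at 130.20° from the x-axis; with |NE| = 26.8, E = (-15.073, 9.2645). ∠NEF = 88.6° gives EF at 38.800° from the x-axis; with |EF| = 19.3, F = (-0.031809, 21.358). ∠EFR = 58.3° gives FR at -82.900° from the x-axis; with |FR| = 27.3, R = (3.3425, -5.7327). ∠FRG = 44.1° gives RG at 141.20° from the x-axis; with |RG| = 26.1, G = (-16.998, 10.622). Then |AG| = |G − A| = 20.044.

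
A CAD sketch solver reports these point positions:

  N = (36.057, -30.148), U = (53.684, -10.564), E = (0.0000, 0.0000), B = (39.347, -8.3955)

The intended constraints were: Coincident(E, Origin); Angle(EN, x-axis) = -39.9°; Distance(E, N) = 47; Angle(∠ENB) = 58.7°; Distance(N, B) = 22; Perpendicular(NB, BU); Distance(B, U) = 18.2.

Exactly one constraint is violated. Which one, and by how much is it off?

Distance(B, U) = 18.2 — off by 3.70.

E = (0.00, 0.00) ✓; EN at -39.90° ✓; |EN| = 47.00 ✓; ∠ENB = 58.70° ✓; |NB| = 22.00 ✓; ∠(NB, BU) = 90.00° ✓; |BU| = 14.50 ✗.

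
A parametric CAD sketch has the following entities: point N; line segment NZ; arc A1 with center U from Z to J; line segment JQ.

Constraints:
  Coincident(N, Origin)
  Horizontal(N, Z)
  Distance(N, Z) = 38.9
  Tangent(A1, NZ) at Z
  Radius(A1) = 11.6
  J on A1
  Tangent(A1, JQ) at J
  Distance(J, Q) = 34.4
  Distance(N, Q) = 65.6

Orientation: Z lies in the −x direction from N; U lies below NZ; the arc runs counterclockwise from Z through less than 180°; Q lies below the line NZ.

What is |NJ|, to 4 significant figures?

52.10

Checks: |UJ| = 11.60 ✓; ∠(UJ, JQ) = 90.00° ✓; |JQ| = 34.40 ✓; |NQ| = 65.60 ✓.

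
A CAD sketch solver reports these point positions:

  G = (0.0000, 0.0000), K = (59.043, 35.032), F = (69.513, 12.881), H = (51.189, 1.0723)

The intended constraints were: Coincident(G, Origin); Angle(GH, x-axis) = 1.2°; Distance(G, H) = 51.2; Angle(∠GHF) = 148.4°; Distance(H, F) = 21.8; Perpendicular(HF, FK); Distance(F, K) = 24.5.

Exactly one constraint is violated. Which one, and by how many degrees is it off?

Perpendicular(HF, FK) — off by 7.50°.

G = (0.00, 0.00) ✓; GH at 1.200° ✓; |GH| = 51.20 ✓; ∠GHF = 148.4° ✓; |HF| = 21.80 ✓; ∠(HF, FK) = 82.50° ✗; |FK| = 24.50 ✓.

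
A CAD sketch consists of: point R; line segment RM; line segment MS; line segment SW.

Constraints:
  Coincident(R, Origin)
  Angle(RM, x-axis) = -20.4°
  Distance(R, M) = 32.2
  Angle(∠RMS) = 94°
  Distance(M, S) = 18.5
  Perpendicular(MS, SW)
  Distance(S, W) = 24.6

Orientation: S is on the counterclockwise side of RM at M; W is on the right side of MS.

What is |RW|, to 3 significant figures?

60.4

R is at the origin; RM runs at -20.4° with length 32.2, so M = 32.2·(cos -20.4°, sin -20.4°) = (30.2, -11.2). ∠RMS = 94.0°, so MS runs at -20.4° + (180° − 94.0°) = 65.6° from the x-axis; with |MS| = 18.5, S = M + 18.5·(cos 65.6°, sin 65.6°) = (37.8, 5.62). The perpendicularity gives SW at right angles to MS; with |SW| = 24.6 on the right of MS, W = S + 24.6·(0.911, -0.413) = (60.2, -4.54). Then |RW| = |W − R| = 60.4.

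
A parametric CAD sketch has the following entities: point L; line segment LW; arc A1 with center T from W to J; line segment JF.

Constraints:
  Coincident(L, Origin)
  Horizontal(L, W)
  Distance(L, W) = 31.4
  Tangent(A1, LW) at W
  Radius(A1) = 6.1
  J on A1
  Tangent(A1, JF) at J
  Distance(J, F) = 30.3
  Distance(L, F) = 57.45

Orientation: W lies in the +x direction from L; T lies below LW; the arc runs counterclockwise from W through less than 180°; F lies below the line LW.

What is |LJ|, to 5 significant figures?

28.764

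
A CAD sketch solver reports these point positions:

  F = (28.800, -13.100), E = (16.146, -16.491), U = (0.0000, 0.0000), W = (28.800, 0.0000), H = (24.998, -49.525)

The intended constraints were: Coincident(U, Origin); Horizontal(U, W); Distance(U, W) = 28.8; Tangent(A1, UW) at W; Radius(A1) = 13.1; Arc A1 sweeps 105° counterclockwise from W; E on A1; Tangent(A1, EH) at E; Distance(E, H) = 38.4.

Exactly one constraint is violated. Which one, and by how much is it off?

Distance(E, H) = 38.4 — off by 4.20.

U = (0.00, 0.00) ✓; U.y = 0.00, W.y = 0.00 ✓; |UW| = 28.80 ✓; ∠(FW, WU) = 90.00° ✓; |FW| = 13.10 ✓; bearing(F→E) − bearing(F→W) = 105.0° ✓; |FE| = 13.10 ✓; ∠(FE, EH) = 90.00° ✓; |EH| = 34.20 ✗.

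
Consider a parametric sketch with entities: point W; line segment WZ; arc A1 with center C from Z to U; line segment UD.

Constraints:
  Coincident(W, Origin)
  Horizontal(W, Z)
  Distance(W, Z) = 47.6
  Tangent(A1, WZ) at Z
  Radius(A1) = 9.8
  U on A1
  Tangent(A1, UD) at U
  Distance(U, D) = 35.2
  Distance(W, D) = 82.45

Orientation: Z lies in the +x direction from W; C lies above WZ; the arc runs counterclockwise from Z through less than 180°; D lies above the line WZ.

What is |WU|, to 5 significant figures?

55.930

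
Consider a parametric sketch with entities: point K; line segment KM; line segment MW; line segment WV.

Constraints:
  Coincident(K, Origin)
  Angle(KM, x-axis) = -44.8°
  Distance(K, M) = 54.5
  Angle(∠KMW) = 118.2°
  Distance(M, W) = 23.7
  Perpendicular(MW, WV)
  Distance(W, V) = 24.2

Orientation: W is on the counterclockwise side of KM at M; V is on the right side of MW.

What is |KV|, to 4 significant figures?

87.54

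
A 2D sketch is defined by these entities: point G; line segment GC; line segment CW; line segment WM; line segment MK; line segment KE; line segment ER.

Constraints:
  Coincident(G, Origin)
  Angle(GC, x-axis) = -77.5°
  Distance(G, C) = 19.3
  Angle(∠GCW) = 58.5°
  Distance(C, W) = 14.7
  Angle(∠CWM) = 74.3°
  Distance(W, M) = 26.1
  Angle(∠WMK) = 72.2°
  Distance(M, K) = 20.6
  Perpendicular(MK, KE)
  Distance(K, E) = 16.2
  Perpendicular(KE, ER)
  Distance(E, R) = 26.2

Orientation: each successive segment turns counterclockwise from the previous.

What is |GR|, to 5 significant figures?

11.300

The perpendicularity gives KE at right angles to MK, so KE runs at -12.500°; with |KE| = 16.2, E = (3.5743, -19.081). The perpendicularity gives ER at right angles to KE, so ER runs at 77.500°; with |ER| = 26.2, R = (9.2450, 6.4981). Then |GR| = |R − G| = 11.300.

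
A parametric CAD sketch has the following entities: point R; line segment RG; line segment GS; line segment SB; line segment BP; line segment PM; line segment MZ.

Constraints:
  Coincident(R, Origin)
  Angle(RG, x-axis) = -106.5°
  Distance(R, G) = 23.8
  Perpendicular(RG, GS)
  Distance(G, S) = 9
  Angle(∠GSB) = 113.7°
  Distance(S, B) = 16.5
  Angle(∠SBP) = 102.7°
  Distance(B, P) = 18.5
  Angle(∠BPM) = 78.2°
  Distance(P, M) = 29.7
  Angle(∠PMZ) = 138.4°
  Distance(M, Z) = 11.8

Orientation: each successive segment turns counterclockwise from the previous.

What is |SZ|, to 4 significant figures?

21.07

R is at the origin; RG runs at -106.5° with length 23.8, so G = (-6.760, -22.82). RG is perpendicular to GS, so GS runs at -16.50°; with |GS| = 9.0, S = (1.870, -25.38). ∠GSB = 113.7° gives SB at 49.80° from the x-axis; with |SB| = 16.5, B = (12.52, -12.77). ∠SBP = 102.7° gives BP at 127.1° from the x-axis; with |BP| = 18.5, P = (1.361, 1.982). ∠BPM = 78.2° gives PM at -131.1° from the x-axis; with |PM| = 29.7, M = (-18.16, -20.40). ∠PMZ = 138.4° gives MZ at -89.50° from the x-axis; with |MZ| = 11.8, Z = (-18.06, -32.20). Then |SZ| = |Z − S| = 21.07.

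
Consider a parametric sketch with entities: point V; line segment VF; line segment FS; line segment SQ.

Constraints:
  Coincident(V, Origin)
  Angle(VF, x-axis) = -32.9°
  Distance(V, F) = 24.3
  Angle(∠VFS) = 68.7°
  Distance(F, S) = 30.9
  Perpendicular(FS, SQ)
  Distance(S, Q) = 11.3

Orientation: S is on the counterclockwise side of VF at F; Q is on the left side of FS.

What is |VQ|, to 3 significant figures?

24.8

V is at the origin; VF runs at -32.9° with length 24.3, so F = 24.3·(cos -32.9°, sin -32.9°) = (20.4, -13.2). ∠VFS = 68.7°, so FS runs at -32.9° + (180° − 68.7°) = 78.4° from the x-axis; with |FS| = 30.9, S = F + 30.9·(cos 78.4°, sin 78.4°) = (26.6, 17.1). The perpendicularity gives SQ at right angles to FS; with |SQ| = 11.3 on the left of FS, Q = S + 11.3·(-0.980, 0.201) = (15.5, 19.3). Then |VQ| = |Q − V| = 24.8.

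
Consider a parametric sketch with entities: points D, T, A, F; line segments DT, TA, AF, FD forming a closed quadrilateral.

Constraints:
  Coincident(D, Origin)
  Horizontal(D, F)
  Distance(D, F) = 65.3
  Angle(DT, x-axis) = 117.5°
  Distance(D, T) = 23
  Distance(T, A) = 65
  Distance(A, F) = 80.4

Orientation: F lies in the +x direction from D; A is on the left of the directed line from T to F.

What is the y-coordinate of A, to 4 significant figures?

71.81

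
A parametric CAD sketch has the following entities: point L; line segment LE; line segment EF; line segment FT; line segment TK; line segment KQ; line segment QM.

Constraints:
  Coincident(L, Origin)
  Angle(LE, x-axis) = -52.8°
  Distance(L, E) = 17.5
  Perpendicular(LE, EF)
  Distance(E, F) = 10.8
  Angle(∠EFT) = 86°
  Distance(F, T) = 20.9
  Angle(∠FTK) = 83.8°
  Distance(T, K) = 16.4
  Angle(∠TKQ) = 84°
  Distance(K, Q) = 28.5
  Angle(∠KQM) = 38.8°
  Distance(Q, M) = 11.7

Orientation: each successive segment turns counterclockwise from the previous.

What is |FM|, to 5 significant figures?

5.3324

L is at the origin; LE runs at -52.8° with length 17.5, so E = (10.580, -13.939). The perpendicularity gives EF at right angles to LE, so EF runs at 37.200°; with |EF| = 10.8, F = (19.183, -7.4096). ∠EFT = 86.0° gives FT at 131.20° from the x-axis; with |FT| = 20.9, T = (5.4164, 8.3159). ∠FTK = 83.8° gives TK at -132.60° from the x-axis; with |TK| = 16.4, K = (-5.6844, -3.7561). ∠TKQ = 84.0° gives KQ at -36.600° from the x-axis; with |KQ| = 28.5, Q = (17.196, -20.749). ∠KQM = 38.8° gives QM at 104.60° from the x-axis; with |QM| = 11.7, M = (14.247, -9.4263). Then |FM| = |M − F| = 5.3324.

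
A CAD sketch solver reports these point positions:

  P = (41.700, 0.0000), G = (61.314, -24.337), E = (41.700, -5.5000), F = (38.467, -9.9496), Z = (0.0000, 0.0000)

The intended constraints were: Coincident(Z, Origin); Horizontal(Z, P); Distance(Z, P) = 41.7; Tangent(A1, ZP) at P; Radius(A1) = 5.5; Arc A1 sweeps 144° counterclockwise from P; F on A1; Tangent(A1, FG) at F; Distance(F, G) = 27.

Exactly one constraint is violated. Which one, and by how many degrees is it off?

Tangent(A1, FG) at F — off by 3.80°.

Z = (0.00, 0.00) ✓; Z.y = 0.00, P.y = 0.00 ✓; |ZP| = 41.70 ✓; ∠(EP, PZ) = 90.00° ✓; |EP| = 5.500 ✓; bearing(E→F) − bearing(E→P) = 144.0° ✓; |EF| = 5.500 ✓; ∠(EF, FG) = 86.20° ✗; |FG| = 27.00 ✓.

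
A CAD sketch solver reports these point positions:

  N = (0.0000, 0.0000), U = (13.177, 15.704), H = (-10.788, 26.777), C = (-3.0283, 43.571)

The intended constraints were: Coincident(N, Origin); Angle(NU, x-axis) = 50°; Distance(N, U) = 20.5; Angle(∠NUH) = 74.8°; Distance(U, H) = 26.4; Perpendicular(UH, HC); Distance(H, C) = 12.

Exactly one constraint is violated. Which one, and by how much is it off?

Distance(H, C) = 12 — off by 6.50.

N = (0.00, 0.00) ✓; NU at 50.00° ✓; |NU| = 20.50 ✓; ∠NUH = 74.80° ✓; |UH| = 26.40 ✓; ∠(UH, HC) = 90.00° ✓; |HC| = 18.50 ✗.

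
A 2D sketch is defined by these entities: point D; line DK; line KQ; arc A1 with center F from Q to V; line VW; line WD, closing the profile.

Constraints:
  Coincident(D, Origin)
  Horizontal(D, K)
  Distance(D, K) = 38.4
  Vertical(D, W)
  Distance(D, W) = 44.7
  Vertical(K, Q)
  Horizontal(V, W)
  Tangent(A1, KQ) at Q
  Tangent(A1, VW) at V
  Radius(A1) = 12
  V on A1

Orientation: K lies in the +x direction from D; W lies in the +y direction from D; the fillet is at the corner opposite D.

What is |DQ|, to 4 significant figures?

50.44

D is at the origin; DK is horizontal with |DK| = 38.4 and K on the +x side, so K = (38.40, 0.000). D and W share the same x with |DW| = 44.7 and W on the +y side, so W = (0.000, 44.70). The virtual corner opposite D is at (38.40, 44.70). Since A1 is tangent to KQ there, FQ ⟂ KQ and since A1 is tangent to VW there, FV ⟂ VW, with radius 12.0, so the center F sits 12.0 in from both sides at F = (26.40, 32.70). That places the tangent points at Q = (38.40, 32.70) on KQ and V = (26.40, 44.70) on VW. Then |DQ| = |Q − D| = 50.44.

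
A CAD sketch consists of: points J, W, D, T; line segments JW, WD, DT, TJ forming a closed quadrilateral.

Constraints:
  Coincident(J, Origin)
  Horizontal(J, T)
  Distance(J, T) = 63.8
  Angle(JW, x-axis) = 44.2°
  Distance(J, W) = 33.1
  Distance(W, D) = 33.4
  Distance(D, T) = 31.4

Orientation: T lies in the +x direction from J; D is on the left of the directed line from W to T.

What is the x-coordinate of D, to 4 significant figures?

56.30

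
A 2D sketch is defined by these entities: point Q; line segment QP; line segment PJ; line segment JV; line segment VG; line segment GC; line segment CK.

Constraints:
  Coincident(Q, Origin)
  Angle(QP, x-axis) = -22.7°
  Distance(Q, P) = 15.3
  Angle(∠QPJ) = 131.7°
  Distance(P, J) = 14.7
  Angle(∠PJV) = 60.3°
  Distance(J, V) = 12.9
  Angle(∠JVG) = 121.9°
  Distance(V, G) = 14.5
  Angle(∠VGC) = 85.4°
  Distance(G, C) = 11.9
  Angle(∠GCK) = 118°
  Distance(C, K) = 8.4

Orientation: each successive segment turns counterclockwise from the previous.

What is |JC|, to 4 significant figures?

20.38

Q is at the origin; QP runs at -22.7° with length 15.3, so P = (14.11, -5.904). ∠QPJ = 131.7° gives PJ at 25.60° from the x-axis; with |PJ| = 14.7, J = (27.37, 0.4473). ∠PJV = 60.3° gives JV at 145.3° from the x-axis; with |JV| = 12.9, V = (16.77, 7.791). ∠JVG = 121.9° gives VG at -156.6° from the x-axis; with |VG| = 14.5, G = (3.459, 2.032). ∠VGC = 85.4° gives GC at -62.00° from the x-axis; with |GC| = 11.9, C = (9.045, -8.475). Then |JC| = |C − J| = 20.38.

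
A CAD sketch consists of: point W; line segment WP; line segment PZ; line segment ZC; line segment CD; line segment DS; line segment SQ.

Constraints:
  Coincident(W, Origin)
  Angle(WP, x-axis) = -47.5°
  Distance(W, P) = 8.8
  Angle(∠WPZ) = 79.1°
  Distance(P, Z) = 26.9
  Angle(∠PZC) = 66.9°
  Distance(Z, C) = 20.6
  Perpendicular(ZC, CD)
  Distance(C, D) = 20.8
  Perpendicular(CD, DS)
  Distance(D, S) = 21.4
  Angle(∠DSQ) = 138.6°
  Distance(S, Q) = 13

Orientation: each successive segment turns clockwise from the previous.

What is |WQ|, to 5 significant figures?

29.405

W is at the origin; WP runs at -47.5° with length 8.8, so P = (5.9452, -6.4880). ∠WPZ = 79.1° gives PZ at -148.40° from the x-axis; with |PZ| = 26.9, Z = (-16.966, -20.583). ∠PZC = 66.9° gives ZC at 98.500° from the x-axis; with |ZC| = 20.6, C = (-20.011, -0.20953). ZC ⟂ CD, so CD runs at 8.5000°; with |CD| = 20.8, D = (0.56040, 2.8649). CD ⟂ DS, so DS runs at -81.500°; with |DS| = 21.4, S = (3.7235, -18.300). ∠DSQ = 138.6° gives SQ at -122.90° from the x-axis; with |SQ| = 13.0, Q = (-3.3378, -29.215). Then |WQ| = |Q − W| = 29.405.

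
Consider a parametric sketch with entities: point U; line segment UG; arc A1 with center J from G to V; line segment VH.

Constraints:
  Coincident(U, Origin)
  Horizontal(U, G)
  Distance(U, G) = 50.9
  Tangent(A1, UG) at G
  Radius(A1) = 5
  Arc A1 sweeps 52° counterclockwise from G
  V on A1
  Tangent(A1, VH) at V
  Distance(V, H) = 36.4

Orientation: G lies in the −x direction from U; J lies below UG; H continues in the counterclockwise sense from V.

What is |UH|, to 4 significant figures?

83.09

On A1, G sits at bearing 90° from J; a 52° counterclockwise sweep puts V at bearing 142°, so V = J + 5.0·(cos 142°, sin 142°) = (-54.84, -1.922). Tangency of A1 to VH means the radius JV is perpendicular to VH, so VH runs along (−sin 142°, cos 142°); with |VH| = 36.4, H = (-77.25, -30.61). Then |UH| = |H − U| = 83.09.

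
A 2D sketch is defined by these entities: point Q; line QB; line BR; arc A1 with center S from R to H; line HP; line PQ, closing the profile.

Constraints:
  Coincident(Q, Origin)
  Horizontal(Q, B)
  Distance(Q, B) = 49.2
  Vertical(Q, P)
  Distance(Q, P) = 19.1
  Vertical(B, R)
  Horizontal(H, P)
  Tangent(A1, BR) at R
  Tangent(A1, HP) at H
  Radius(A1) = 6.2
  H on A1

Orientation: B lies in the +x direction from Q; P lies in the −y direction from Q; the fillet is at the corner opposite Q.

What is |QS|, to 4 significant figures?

44.89

Q and P share the same x with |QP| = 19.1 and P on the −y side, so P = (0.000, -19.10). The virtual corner opposite Q is at (49.20, -19.10). A1 meets BR tangentially, so SR is at right angles to BR and A1 meets HP tangentially, so SH is at right angles to HP, with radius 6.2, so the center S sits 6.2 in from both sides at S = (43.00, -12.90). Then |QS| = |S − Q| = 44.89.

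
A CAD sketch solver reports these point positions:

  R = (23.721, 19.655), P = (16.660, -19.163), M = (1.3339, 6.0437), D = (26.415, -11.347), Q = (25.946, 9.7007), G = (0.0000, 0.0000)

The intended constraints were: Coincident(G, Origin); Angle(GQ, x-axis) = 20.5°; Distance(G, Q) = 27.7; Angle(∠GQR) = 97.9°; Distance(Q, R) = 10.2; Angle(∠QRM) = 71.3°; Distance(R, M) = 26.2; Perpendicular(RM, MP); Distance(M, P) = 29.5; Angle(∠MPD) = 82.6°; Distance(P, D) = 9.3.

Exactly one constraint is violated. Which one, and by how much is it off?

Distance(P, D) = 9.3 — off by 3.20.

G = (0.00, 0.00) ✓; GQ at 20.50° ✓; |GQ| = 27.70 ✓; ∠GQR = 97.90° ✓; |QR| = 10.20 ✓; ∠QRM = 71.30° ✓; |RM| = 26.20 ✓; ∠(RM, MP) = 90.00° ✓; |MP| = 29.50 ✓; ∠MPD = 82.60° ✓; |PD| = 12.50 ✗.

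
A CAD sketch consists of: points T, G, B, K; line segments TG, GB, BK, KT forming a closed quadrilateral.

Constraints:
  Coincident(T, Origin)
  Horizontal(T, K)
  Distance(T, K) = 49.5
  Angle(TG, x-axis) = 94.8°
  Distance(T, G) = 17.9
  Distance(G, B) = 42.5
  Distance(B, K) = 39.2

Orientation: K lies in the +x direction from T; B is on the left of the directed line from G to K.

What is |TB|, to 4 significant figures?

51.92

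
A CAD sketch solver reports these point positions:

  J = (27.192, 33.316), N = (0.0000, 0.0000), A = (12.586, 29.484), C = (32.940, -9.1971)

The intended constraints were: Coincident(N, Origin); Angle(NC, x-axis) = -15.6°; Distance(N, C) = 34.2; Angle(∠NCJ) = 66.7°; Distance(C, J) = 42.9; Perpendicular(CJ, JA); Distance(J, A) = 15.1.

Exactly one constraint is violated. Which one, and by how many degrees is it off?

Perpendicular(CJ, JA) — off by 7.00°.

N = (0.00, 0.00) ✓; NC at -15.60° ✓; |NC| = 34.20 ✓; ∠NCJ = 66.70° ✓; |CJ| = 42.90 ✓; ∠(CJ, JA) = 97.00° ✗; |JA| = 15.10 ✓.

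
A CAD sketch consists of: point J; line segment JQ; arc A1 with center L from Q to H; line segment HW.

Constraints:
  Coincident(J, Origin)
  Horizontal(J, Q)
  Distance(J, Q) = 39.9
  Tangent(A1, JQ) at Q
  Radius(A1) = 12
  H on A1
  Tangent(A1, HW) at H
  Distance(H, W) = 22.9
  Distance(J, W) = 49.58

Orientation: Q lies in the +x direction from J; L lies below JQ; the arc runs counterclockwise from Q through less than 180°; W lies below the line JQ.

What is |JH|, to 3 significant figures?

31.7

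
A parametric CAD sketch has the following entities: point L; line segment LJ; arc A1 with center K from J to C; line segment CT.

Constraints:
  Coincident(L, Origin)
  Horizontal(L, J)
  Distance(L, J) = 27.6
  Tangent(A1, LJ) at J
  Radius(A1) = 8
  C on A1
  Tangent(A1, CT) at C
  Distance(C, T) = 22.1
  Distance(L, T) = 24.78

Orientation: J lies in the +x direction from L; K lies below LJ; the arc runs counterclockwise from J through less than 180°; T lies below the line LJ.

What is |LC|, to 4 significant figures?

21.09

Checks: L = (0.00, 0.00) ✓; ∠(KJ, JL) = 90.00° ✓; |KC| = 8.000 ✓; ∠(KC, CT) = 90.00° ✓; |CT| = 22.10 ✓; |LT| = 24.78 ✓.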